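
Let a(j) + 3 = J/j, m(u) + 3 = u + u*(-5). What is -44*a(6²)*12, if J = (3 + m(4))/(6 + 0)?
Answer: 14608/9 ≈ 1623.1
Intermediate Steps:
m(u) = -3 - 4*u (m(u) = -3 + (u + u*(-5)) = -3 + (u - 5*u) = -3 - 4*u)
J = -8/3 (J = (3 + (-3 - 4*4))/(6 + 0) = (3 + (-3 - 16))/6 = (3 - 19)*(⅙) = -16*⅙ = -8/3 ≈ -2.6667)
a(j) = -3 - 8/(3*j)
-44*a(6²)*12 = -44*(-3 - 8/(3*(6²)))*12 = -44*(-3 - 8/3/36)*12 = -44*(-3 - 8/3*1/36)*12 = -44*(-3 - 2/27)*12 = -44*(-83/27)*12 = (3652/27)*12 = 14608/9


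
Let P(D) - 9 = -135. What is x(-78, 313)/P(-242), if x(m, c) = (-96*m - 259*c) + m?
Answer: 73657/126 ≈ 584.58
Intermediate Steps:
P(D) = -126 (P(D) = 9 - 135 = -126)
x(m, c) = -259*c - 95*m (x(m, c) = (-259*c - 96*m) + m = -259*c - 95*m)
x(-78, 313)/P(-242) = (-259*313 - 95*(-78))/(-126) = (-81067 + 7410)*(-1/126) = -73657*(-1/126) = 73657/126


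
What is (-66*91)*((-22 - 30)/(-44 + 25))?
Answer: -312312/19 ≈ -16437.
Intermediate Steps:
(-66*91)*((-22 - 30)/(-44 + 25)) = -(-312312)/(-19) = -(-312312)*(-1)/19 = -6006*52/19 = -312312/19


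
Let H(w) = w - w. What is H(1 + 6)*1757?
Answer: 0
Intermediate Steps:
H(w) = 0
H(1 + 6)*1757 = 0*1757 = 0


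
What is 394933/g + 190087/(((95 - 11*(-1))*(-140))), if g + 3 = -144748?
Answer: -33376089057/2148104840 ≈ -15.537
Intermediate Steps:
g = -144751 (g = -3 - 144748 = -144751)
394933/g + 190087/(((95 - 11*(-1))*(-140))) = 394933/(-144751) + 190087/(((95 - 11*(-1))*(-140))) = 394933*(-1/144751) + 190087/(((95 + 11)*(-140))) = -394933/144751 + 190087/((106*(-140))) = -394933/144751 + 190087/(-14840) = -394933/144751 + 190087*(-1/14840) = -394933/144751 - 190087/14840 = -33376089057/2148104840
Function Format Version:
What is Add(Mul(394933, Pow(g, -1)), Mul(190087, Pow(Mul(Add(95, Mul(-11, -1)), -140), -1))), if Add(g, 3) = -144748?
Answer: Rational(-33376089057, 2148104840) ≈ -15.537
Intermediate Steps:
g = -144751 (g = Add(-3, -144748) = -144751)
Add(Mul(394933, Pow(g, -1)), Mul(190087, Pow(Mul(Add(95, Mul(-11, -1)), -140), -1))) = Add(Mul(394933, Pow(-144751, -1)), Mul(190087, Pow(Mul(Add(95, Mul(-11, -1)), -140), -1))) = Add(Mul(394933, Rational(-1, 144751)), Mul(190087, Pow(Mul(Add(95, 11), -140), -1))) = Add(Rational(-394933, 144751), Mul(190087, Pow(Mul(106, -140), -1))) = Add(Rational(-394933, 144751), Mul(190087, Pow(-14840, -1))) = Add(Rational(-394933, 144751), Mul(190087, Rational(-1, 14840))) = Add(Rational(-394933, 144751), Rational(-190087, 14840)) = Rational(-33376089057, 2148104840)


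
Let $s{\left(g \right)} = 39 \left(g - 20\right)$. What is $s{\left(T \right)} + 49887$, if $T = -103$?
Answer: $45090$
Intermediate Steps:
$s{\left(g \right)} = -780 + 39 g$ ($s{\left(g \right)} = 39 \left(-20 + g\right) = -780 + 39 g$)
$s{\left(T \right)} + 49887 = \left(-780 + 39 \left(-103\right)\right) + 49887 = \left(-780 - 4017\right) + 49887 = -4797 + 49887 = 45090$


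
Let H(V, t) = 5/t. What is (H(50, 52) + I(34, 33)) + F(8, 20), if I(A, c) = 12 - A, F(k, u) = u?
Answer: -99/52 ≈ -1.9038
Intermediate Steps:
(H(50, 52) + I(34, 33)) + F(8, 20) = (5/52 + (12 - 1*34)) + 20 = (5*(1/52) + (12 - 34)) + 20 = (5/52 - 22) + 20 = -1139/52 + 20 = -99/52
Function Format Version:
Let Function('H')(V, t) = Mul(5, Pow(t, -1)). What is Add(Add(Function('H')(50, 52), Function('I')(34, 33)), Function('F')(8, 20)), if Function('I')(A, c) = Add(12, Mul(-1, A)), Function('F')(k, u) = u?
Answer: Rational(-99, 52) ≈ -1.9038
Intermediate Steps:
Add(Add(Function('H')(50, 52), Function('I')(34, 33)), Function('F')(8, 20)) = Add(Add(Mul(5, Pow(52, -1)), Add(12, Mul(-1, 34))), 20) = Add(Add(Mul(5, Rational(1, 52)), Add(12, -34)), 20) = Add(Add(Rational(5, 52), -22), 20) = Add(Rational(-1139, 52), 20) = Rational(-99, 52)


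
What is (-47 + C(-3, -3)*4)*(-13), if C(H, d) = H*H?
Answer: 143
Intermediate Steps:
C(H, d) = H²
(-47 + C(-3, -3)*4)*(-13) = (-47 + (-3)²*4)*(-13) = (-47 + 9*4)*(-13) = (-47 + 36)*(-13) = -11*(-13) = 143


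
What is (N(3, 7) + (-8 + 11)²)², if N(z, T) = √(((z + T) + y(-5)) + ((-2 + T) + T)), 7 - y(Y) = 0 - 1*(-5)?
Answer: 105 + 36*√6 ≈ 193.18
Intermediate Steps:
y(Y) = 2 (y(Y) = 7 - (0 - 1*(-5)) = 7 - (0 + 5) = 7 - 1*5 = 7 - 5 = 2)
N(z, T) = √(z + 3*T) (N(z, T) = √(((z + T) + 2) + ((-2 + T) + T)) = √(((T + z) + 2) + (-2 + 2*T)) = √((2 + T + z) + (-2 + 2*T)) = √(z + 3*T))
(N(3, 7) + (-8 + 11)²)² = (√(3 + 3*7) + (-8 + 11)²)² = (√(3 + 21) + 3²)² = (√24 + 9)² = (2*√6 + 9)² = (9 + 2*√6)²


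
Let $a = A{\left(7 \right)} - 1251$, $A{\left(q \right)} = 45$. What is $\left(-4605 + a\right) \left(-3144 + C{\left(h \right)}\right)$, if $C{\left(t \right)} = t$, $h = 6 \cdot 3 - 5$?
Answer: $18194241$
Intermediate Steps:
$h = 13$ ($h = 18 - 5 = 13$)
$a = -1206$ ($a = 45 - 1251 = -1206$)
$\left(-4605 + a\right) \left(-3144 + C{\left(h \right)}\right) = \left(-4605 - 1206\right) \left(-3144 + 13\right) = \left(-5811\right) \left(-3131\right) = 18194241$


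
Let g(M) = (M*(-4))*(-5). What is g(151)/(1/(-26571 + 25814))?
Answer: -2286140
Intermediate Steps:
g(M) = 20*M (g(M) = -4*M*(-5) = 20*M)
g(151)/(1/(-26571 + 25814)) = (20*151)/(1/(-26571 + 25814)) = 3020/(1/(-757)) = 3020/(-1/757) = 3020*(-757) = -2286140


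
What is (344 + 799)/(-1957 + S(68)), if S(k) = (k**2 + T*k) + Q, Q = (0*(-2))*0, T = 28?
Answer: 1143/4571 ≈ 0.25005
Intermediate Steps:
Q = 0 (Q = 0*0 = 0)
S(k) = k**2 + 28*k (S(k) = (k**2 + 28*k) + 0 = k**2 + 28*k)
(344 + 799)/(-1957 + S(68)) = (344 + 799)/(-1957 + 68*(28 + 68)) = 1143/(-1957 + 68*96) = 1143/(-1957 + 6528) = 1143/4571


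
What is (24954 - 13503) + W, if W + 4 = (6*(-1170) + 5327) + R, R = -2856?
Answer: 6898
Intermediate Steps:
W = -4553 (W = -4 + ((6*(-1170) + 5327) - 2856) = -4 + ((-7020 + 5327) - 2856) = -4 + (-1693 - 2856) = -4 - 4549 = -4553)
(24954 - 13503) + W = (24954 - 13503) - 4553 = 11451 - 4553 = 6898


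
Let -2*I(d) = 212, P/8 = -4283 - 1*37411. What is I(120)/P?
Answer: 53/166776 ≈ 0.00031779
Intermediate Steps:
P = -333552 (P = 8*(-4283 - 1*37411) = 8*(-4283 - 37411) = 8*(-41694) = -333552)
I(d) = -106 (I(d) = -½*212 = -106)
I(120)/P = -106/(-333552) = -106*(-1/333552) = 53/166776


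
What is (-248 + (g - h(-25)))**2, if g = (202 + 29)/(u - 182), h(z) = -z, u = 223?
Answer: 120165444/1681 ≈ 71485.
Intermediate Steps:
g = 231/41 (g = (202 + 29)/(223 - 182) = 231/41 ≈ 5.6341)
(-248 + (g - h(-25)))**2 = (-248 + (231/41 - (-1)*(-25)))**2 = (-248 + (231/41 - 1*25))**2 = (-248 + (231/41 - 25))**2 = (-248 - 794/41)**2 = (-10962/41)**2 = 120165444/1681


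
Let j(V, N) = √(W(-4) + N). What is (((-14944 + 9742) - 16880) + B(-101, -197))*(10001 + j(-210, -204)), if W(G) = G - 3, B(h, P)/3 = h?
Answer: -223872385 - 22385*I*√211 ≈ -2.2387e+8 - 3.2516e+5*I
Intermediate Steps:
B(h, P) = 3*h
W(G) = -3 + G
j(V, N) = √(-7 + N) (j(V, N) = √((-3 - 4) + N) = √(-7 + N))
(((-14944 + 9742) - 16880) + B(-101, -197))*(10001 + j(-210, -204)) = (((-14944 + 9742) - 16880) + 3*(-101))*(10001 + √(-7 - 204)) = ((-5202 - 16880) - 303)*(10001 + √(-211)) = (-22082 - 303)*(10001 + I*√211) = -22385*(10001 + I*√211) = -223872385 - 22385*I*√211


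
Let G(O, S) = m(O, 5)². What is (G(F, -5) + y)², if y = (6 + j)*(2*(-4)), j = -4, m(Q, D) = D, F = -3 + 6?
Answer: 81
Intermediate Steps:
F = 3
G(O, S) = 25 (G(O, S) = 5² = 25)
y = -16 (y = (6 - 4)*(2*(-4)) = 2*(-8) = -16)
(G(F, -5) + y)² = (25 - 16)² = 9² = 81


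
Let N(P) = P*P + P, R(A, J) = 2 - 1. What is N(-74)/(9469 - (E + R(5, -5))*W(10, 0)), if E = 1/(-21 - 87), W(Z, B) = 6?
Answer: 97236/170335 ≈ 0.57085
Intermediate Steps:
R(A, J) = 1
N(P) = P + P**2 (N(P) = P**2 + P = P + P**2)
E = -1/108 (E = 1/(-108) = -1/108 ≈ -0.0092593)
N(-74)/(9469 - (E + R(5, -5))*W(10, 0)) = (-74*(1 - 74))/(9469 - (-1/108 + 1)*6) = (-74*(-73))/(9469 - 107*6/108) = 5402/(9469 - 1*107/18) = 5402/(9469 - 107/18) = 5402/(170335/18) = 5402*(18/170335) = 97236/170335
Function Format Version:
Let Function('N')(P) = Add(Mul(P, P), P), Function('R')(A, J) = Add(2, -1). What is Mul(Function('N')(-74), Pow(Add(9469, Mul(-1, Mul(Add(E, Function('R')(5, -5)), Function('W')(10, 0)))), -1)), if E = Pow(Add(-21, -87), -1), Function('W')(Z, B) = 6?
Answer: Rational(97236, 170335) ≈ 0.57085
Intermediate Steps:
Function('R')(A, J) = 1
Function('N')(P) = Add(P, Pow(P, 2)) (Function('N')(P) = Add(Pow(P, 2), P) = Add(P, Pow(P, 2)))
E = Rational(-1, 108) (E = Pow(-108, -1) = Rational(-1, 108) ≈ -0.0092593)
Mul(Function('N')(-74), Pow(Add(9469, Mul(-1, Mul(Add(E, Function('R')(5, -5)), Function('W')(10, 0)))), -1)) = Mul(Mul(-74, Add(1, -74)), Pow(Add(9469, Mul(-1, Mul(Add(Rational(-1, 108), 1), 6))), -1)) = Mul(Mul(-74, -73), Pow(Add(9469, Mul(-1, Mul(Rational(107, 108), 6))), -1)) = Mul(5402, Pow(Add(9469, Mul(-1, Rational(107, 18))), -1)) = Mul(5402, Pow(Add(9469, Rational(-107, 18)), -1)) = Mul(5402, Pow(Rational(170335, 18), -1)) = Mul(5402, Rational(18, 170335)) = Rational(97236, 170335)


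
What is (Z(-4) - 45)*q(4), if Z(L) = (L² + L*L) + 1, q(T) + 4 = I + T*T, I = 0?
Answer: -144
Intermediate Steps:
q(T) = -4 + T² (q(T) = -4 + (0 + T*T) = -4 + (0 + T²) = -4 + T²)
Z(L) = 1 + 2*L² (Z(L) = (L² + L²) + 1 = 2*L² + 1 = 1 + 2*L²)
(Z(-4) - 45)*q(4) = ((1 + 2*(-4)²) - 45)*(-4 + 4²) = ((1 + 2*16) - 45)*(-4 + 16) = ((1 + 32) - 45)*12 = (33 - 45)*12 = -12*12 = -144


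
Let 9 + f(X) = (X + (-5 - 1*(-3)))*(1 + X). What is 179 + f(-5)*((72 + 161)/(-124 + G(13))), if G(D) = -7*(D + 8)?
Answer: 44082/271 ≈ 162.66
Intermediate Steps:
G(D) = -56 - 7*D (G(D) = -7*(8 + D) = -56 - 7*D)
f(X) = -9 + (1 + X)*(-2 + X) (f(X) = -9 + (X + (-5 - 1*(-3)))*(1 + X) = -9 + (X + (-5 + 3))*(1 + X) = -9 + (X - 2)*(1 + X) = -9 + (-2 + X)*(1 + X) = -9 + (1 + X)*(-2 + X))
179 + f(-5)*((72 + 161)/(-124 + G(13))) = 179 + (-11 + (-5)**2 - 1*(-5))*((72 + 161)/(-124 + (-56 - 7*13))) = 179 + (-11 + 25 + 5)*(233/(-124 + (-56 - 91))) = 179 + 19*(233/(-124 - 147)) = 179 + 19*(233/(-271)) = 179 + 19*(233*(-1/271)) = 179 + 19*(-233/271) = 179 - 4427/271 = 44082/271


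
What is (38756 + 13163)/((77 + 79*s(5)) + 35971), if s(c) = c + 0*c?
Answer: 51919/36443 ≈ 1.4247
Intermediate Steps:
s(c) = c (s(c) = c + 0 = c)
(38756 + 13163)/((77 + 79*s(5)) + 35971) = (38756 + 13163)/((77 + 79*5) + 35971) = 51919/((77 + 395) + 35971) = 51919/(472 + 35971) = 51919/36443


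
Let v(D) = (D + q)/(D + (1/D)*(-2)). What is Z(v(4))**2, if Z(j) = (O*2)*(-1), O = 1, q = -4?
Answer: 4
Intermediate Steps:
v(D) = (-4 + D)/(D - 2/D) (v(D) = (D - 4)/(D + (1/D)*(-2)) = (-4 + D)/(D - 2/D))
Z(j) = -2 (Z(j) = (1*2)*(-1) = 2*(-1) = -2)
Z(v(4))**2 = (-2)**2 = 4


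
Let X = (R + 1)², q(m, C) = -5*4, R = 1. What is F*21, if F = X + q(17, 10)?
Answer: -336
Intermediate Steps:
q(m, C) = -20
X = 4 (X = (1 + 1)² = 2² = 4)
F = -16 (F = 4 - 20 = -16)
F*21 = -16*21 = -336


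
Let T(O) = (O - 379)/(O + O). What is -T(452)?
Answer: -73/904 ≈ -0.080752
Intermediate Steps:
T(O) = (-379 + O)/(2*O) (T(O) = (-379 + O)/((2*O)) = (-379 + O)*(1/(2*O)) = (-379 + O)/(2*O))
-T(452) = -(-379 + 452)/(2*452) = -73/(2*452) = -1*73/904 = -73/904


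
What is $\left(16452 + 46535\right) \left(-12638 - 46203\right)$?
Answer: $-3706218067$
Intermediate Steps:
$\left(16452 + 46535\right) \left(-12638 - 46203\right) = 62987 \left(-58841\right) = -3706218067$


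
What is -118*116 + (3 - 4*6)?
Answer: -13709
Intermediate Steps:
-118*116 + (3 - 4*6) = -13688 + (3 - 24) = -13688 - 21 = -13709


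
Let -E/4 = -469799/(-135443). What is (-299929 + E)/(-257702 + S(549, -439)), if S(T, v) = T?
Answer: 3693196613/3166324889 ≈ 1.1664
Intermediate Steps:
E = -170836/12313 (E = -(-1879196)/(-135443) = -(-1879196)*(-1)/135443 = -4*42709/12313 = -170836/12313 ≈ -13.874)
(-299929 + E)/(-257702 + S(549, -439)) = (-299929 - 170836/12313)/(-257702 + 549) = -3693196613/12313/(-257153) = -3693196613/12313*(-1/257153) = 3693196613/3166324889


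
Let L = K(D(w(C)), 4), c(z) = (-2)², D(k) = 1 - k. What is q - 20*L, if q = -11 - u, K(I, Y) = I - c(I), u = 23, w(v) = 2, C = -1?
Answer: 66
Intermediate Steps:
c(z) = 4
K(I, Y) = -4 + I (K(I, Y) = I - 1*4 = I - 4 = -4 + I)
L = -5 (L = -4 + (1 - 1*2) = -4 + (1 - 2) = -4 - 1 = -5)
q = -34 (q = -11 - 1*23 = -11 - 23 = -34)
q - 20*L = -34 - 20*(-5) = -34 + 100 = 66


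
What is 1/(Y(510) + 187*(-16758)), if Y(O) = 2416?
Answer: -1/3131330 ≈ -3.1935e-7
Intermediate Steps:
1/(Y(510) + 187*(-16758)) = 1/(2416 + 187*(-16758)) = 1/(2416 - 3133746) = 1/(-3131330) = -1/3131330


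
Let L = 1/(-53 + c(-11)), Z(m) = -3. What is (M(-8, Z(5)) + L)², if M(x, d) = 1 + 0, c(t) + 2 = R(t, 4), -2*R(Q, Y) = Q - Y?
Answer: 8649/9025 ≈ 0.95834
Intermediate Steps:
R(Q, Y) = Y/2 - Q/2 (R(Q, Y) = -(Q - Y)/2 = Y/2 - Q/2)
c(t) = -t/2 (c(t) = -2 + ((½)*4 - t/2) = -2 + (2 - t/2) = -t/2)
M(x, d) = 1
L = -2/95 (L = 1/(-53 - ½*(-11)) = 1/(-53 + 11/2) = 1/(-95/2) = -2/95 ≈ -0.021053)
(M(-8, Z(5)) + L)² = (1 - 2/95)² = (93/95)² = 8649/9025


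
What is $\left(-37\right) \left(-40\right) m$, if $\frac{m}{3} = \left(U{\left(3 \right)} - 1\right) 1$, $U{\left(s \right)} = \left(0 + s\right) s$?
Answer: $35520$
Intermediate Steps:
$U{\left(s \right)} = s^{2}$ ($U{\left(s \right)} = s s = s^{2}$)
$m = 24$ ($m = 3 \left(3^{2} - 1\right) 1 = 3 \left(9 - 1\right) 1 = 3 \cdot 8 \cdot 1 = 3 \cdot 8 = 24$)
$\left(-37\right) \left(-40\right) m = \left(-37\right) \left(-40\right) 24 = 1480 \cdot 24 = 35520$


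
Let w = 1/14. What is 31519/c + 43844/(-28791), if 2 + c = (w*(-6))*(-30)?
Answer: 6348912559/2188116 ≈ 2901.5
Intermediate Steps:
w = 1/14 ≈ 0.071429
c = 76/7 (c = -2 + ((1/14)*(-6))*(-30) = -2 - 3/7*(-30) = -2 + 90/7 = 76/7 ≈ 10.857)
31519/c + 43844/(-28791) = 31519/(76/7) + 43844/(-28791) = 31519*(7/76) + 43844*(-1/28791) = 220633/76 - 43844/28791 = 6348912559/2188116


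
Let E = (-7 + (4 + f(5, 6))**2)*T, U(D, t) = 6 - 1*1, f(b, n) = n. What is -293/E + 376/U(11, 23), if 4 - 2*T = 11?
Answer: 247706/3255 ≈ 76.100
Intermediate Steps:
U(D, t) = 5 (U(D, t) = 6 - 1 = 5)
T = -7/2 (T = 2 - 1/2*11 = 2 - 11/2 = -7/2 ≈ -3.5000)
E = -651/2 (E = (-7 + (4 + 6)**2)*(-7/2) = (-7 + 10**2)*(-7/2) = (-7 + 100)*(-7/2) = 93*(-7/2) = -651/2 ≈ -325.50)
-293/E + 376/U(11, 23) = -293/(-651/2) + 376/5 = -293*(-2/651) + 376*(1/5) = 586/651 + 376/5 = 247706/3255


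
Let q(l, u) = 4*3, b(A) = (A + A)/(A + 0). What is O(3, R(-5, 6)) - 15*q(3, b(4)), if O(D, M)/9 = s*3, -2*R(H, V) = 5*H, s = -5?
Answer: -315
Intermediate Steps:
R(H, V) = -5*H/2
b(A) = 2 (b(A) = (2*A)/A = 2)
O(D, M) = -135 (O(D, M) = 9*(-5*3) = 9*(-15) = -135)
q(l, u) = 12
O(3, R(-5, 6)) - 15*q(3, b(4)) = -135 - 15*12 = -135 - 180 = -315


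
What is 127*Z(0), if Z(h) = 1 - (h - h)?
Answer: 127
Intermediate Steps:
Z(h) = 1 (Z(h) = 1 - 1*0 = 1 + 0 = 1)
127*Z(0) = 127*1 = 127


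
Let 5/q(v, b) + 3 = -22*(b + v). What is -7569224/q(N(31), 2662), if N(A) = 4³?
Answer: 90792841880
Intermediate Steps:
N(A) = 64
q(v, b) = 5/(-3 - 22*b - 22*v) (q(v, b) = 5/(-3 - 22*(b + v)) = 5/(-3 + (-22*b - 22*v)) = 5/(-3 - 22*b - 22*v))
-7569224/q(N(31), 2662) = -7569224/((-5/(3 + 22*2662 + 22*64))) = -7569224/((-5/(3 + 58564 + 1408))) = -7569224/((-5/59975)) = -7569224/((-5*1/59975)) = -7569224/(-1/11995) = -7569224*(-11995) = 90792841880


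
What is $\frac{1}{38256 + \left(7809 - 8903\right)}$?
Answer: $\frac{1}{37162} \approx 2.6909 \cdot 10^{-5}$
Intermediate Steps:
$\frac{1}{38256 + \left(7809 - 8903\right)} = \frac{1}{38256 - 1094} = \frac{1}{37162}$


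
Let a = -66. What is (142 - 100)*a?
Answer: -2772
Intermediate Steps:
(142 - 100)*a = (142 - 100)*(-66) = 42*(-66) = -2772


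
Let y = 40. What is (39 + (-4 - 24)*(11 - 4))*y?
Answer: -6280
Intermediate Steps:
(39 + (-4 - 24)*(11 - 4))*y = (39 + (-4 - 24)*(11 - 4))*40 = (39 - 28*7)*40 = (39 - 196)*40 = -157*40 = -6280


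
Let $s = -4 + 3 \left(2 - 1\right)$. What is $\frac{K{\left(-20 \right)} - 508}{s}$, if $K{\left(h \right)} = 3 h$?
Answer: $568$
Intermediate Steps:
$s = -1$ ($s = -4 + 3 \left(2 - 1\right) = -4 + 3 \cdot 1 = -4 + 3 = -1$)
$\frac{K{\left(-20 \right)} - 508}{s} = \frac{3 \left(-20\right) - 508}{-1} = \left(-60 - 508\right) \left(-1\right) = \left(-568\right) \left(-1\right) = 568$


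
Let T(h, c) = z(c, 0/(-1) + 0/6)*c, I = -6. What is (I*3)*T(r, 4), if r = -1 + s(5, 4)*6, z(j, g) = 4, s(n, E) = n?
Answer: -288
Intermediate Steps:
r = 29 (r = -1 + 5*6 = -1 + 30 = 29)
T(h, c) = 4*c
(I*3)*T(r, 4) = (-6*3)*(4*4) = -18*16 = -288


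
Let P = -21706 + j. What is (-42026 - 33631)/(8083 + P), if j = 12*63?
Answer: 25219/4289 ≈ 5.8799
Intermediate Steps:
j = 756
P = -20950 (P = -21706 + 756 = -20950)
(-42026 - 33631)/(8083 + P) = (-42026 - 33631)/(8083 - 20950) = -75657/(-12867) = -75657*(-1/12867) = 25219/4289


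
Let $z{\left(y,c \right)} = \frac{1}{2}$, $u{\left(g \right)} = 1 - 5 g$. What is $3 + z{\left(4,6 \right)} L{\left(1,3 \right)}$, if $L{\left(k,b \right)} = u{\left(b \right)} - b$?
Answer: $- \frac{11}{2} \approx -5.5$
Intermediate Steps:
$z{\left(y,c \right)} = \frac{1}{2}$
$L{\left(k,b \right)} = 1 - 6 b$ ($L{\left(k,b \right)} = \left(1 - 5 b\right) - b = 1 - 6 b$)
$3 + z{\left(4,6 \right)} L{\left(1,3 \right)} = 3 + \frac{1 - 18}{2} = 3 + \frac{1}{2} \left(-17\right) = 3 - \frac{17}{2} = - \frac{11}{2}$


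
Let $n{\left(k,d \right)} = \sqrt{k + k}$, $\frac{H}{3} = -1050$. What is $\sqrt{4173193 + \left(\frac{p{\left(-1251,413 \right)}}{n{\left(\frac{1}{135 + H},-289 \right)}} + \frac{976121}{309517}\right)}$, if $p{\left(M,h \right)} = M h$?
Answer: $\frac{\sqrt{1599181674441141336 + 296980289578887642 i \sqrt{670}}}{619034} \approx 3511.6 + 2856.3 i$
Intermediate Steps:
$H = -3150$ ($H = 3 \left(-1050\right) = -3150$)
$n{\left(k,d \right)} = \sqrt{2} \sqrt{k}$ ($n{\left(k,d \right)} = \sqrt{2 k} = \sqrt{2} \sqrt{k}$)
$\sqrt{4173193 + \left(\frac{p{\left(-1251,413 \right)}}{n{\left(\frac{1}{135 + H},-289 \right)}} + \frac{976121}{309517}\right)} = \sqrt{4173193 + \left(\frac{\left(-1251\right) 413}{\sqrt{2} \sqrt{\frac{1}{135 - 3150}}} + \frac{976121}{309517}\right)} = \sqrt{4173193 + \left(- \frac{516663}{\sqrt{2} \sqrt{\frac{1}{-3015}}} + 976121 \cdot \frac{1}{309517}\right)} = \sqrt{4173193 + \left(- \frac{516663}{\sqrt{2} \sqrt{- \frac{1}{3015}}} + \frac{976121}{309517}\right)} = \sqrt{4173193 + \left(- \frac{516663}{\sqrt{2} \frac{i \sqrt{335}}{1005}} + \frac{976121}{309517}\right)} = \sqrt{4173193 + \left(- \frac{516663}{\frac{1}{1005} i \sqrt{670}} + \frac{976121}{309517}\right)} = \sqrt{4173193 + \left(- 516663 \left(- \frac{3 i \sqrt{670}}{2}\right) + \frac{976121}{309517}\right)} = \sqrt{4173193 + \left(\frac{1549989 i \sqrt{670}}{2} + \frac{976121}{309517}\right)} = \sqrt{4173193 + \left(\frac{976121}{309517} + \frac{1549989 i \sqrt{670}}{2}\right)} = \sqrt{\frac{1291675153902}{309517} + \frac{1549989 i \sqrt{670}}{2}}$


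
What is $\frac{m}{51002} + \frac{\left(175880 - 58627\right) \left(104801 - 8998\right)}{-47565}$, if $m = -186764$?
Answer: $- \frac{40923142636927}{173279295} \approx -2.3617 \cdot 10^{5}$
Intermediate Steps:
$\frac{m}{51002} + \frac{\left(175880 - 58627\right) \left(104801 - 8998\right)}{-47565} = - \frac{186764}{51002} + \frac{\left(175880 - 58627\right) \left(104801 - 8998\right)}{-47565} = \left(-186764\right) \frac{1}{51002} + 117253 \cdot 95803 \left(- \frac{1}{47565}\right) = - \frac{93382}{25501} + 11233189159 \left(- \frac{1}{47565}\right) = - \frac{93382}{25501} - \frac{11233189159}{47565} = - \frac{40923142636927}{173279295}$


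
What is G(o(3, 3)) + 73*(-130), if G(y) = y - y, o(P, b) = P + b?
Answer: -9490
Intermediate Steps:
G(y) = 0
G(o(3, 3)) + 73*(-130) = 0 + 73*(-130) = 0 - 9490 = -9490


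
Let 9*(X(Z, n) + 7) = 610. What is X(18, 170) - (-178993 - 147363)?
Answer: 2937751/9 ≈ 3.2642e+5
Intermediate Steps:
X(Z, n) = 547/9 (X(Z, n) = -7 + (⅑)*610 = -7 + 610/9 = 547/9)
X(18, 170) - (-178993 - 147363) = 547/9 - (-178993 - 147363) = 547/9 - 1*(-326356) = 547/9 + 326356 = 2937751/9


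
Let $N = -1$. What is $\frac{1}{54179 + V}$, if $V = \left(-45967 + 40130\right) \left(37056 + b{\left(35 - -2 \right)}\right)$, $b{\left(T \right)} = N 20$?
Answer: $- \frac{1}{216124953} \approx -4.627 \cdot 10^{-9}$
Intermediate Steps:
$b{\left(T \right)} = -20$ ($b{\left(T \right)} = \left(-1\right) 20 = -20$)
$V = -216179132$ ($V = \left(-45967 + 40130\right) \left(37056 - 20\right) = \left(-5837\right) 37036 = -216179132$)
$\frac{1}{54179 + V} = \frac{1}{54179 - 216179132} = \frac{1}{-216124953} = - \frac{1}{216124953}$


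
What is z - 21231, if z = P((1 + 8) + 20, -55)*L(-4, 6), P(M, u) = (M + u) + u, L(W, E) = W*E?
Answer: -19287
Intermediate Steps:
L(W, E) = E*W
P(M, u) = M + 2*u
z = 1944 (z = (((1 + 8) + 20) + 2*(-55))*(6*(-4)) = ((9 + 20) - 110)*(-24) = (29 - 110)*(-24) = -81*(-24) = 1944)
z - 21231 = 1944 - 21231 = -19287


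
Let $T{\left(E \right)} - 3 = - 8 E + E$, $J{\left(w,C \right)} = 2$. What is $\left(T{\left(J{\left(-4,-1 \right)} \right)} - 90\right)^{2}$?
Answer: $10201$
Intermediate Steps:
$T{\left(E \right)} = 3 - 7 E$ ($T{\left(E \right)} = 3 + \left(- 8 E + E\right) = 3 - 7 E$)
$\left(T{\left(J{\left(-4,-1 \right)} \right)} - 90\right)^{2} = \left(\left(3 - 14\right) - 90\right)^{2} = \left(-11 - 90\right)^{2} = \left(-101\right)^{2} = 10201$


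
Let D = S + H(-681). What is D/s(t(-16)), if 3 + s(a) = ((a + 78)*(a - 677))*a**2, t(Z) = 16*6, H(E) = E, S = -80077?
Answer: 80758/931682307 ≈ 8.6680e-5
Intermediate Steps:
t(Z) = 96
s(a) = -3 + a**2*(-677 + a)*(78 + a) (s(a) = -3 + ((a + 78)*(a - 677))*a**2 = -3 + ((78 + a)*(-677 + a))*a**2 = -3 + ((-677 + a)*(78 + a))*a**2 = -3 + a**2*(-677 + a)*(78 + a))
D = -80758 (D = -80077 - 681 = -80758)
D/s(t(-16)) = -80758/(-3 + 96**4 - 52806*96**2 - 599*96**3) = -80758/(-3 + 84934656 - 52806*9216 - 599*884736) = -80758/(-3 + 84934656 - 486660096 - 529956864) = -80758/(-931682307) = -80758*(-1/931682307) = 80758/931682307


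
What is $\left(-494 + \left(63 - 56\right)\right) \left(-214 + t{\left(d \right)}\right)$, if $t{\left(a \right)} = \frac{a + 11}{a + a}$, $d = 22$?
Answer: $\frac{415411}{4} \approx 1.0385 \cdot 10^{5}$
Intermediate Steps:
$t{\left(a \right)} = \frac{11 + a}{2 a}$
$\left(-494 + \left(63 - 56\right)\right) \left(-214 + t{\left(d \right)}\right) = \left(-494 + \left(63 - 56\right)\right) \left(-214 + \frac{11 + 22}{2 \cdot 22}\right) = \left(-494 + \left(63 - 56\right)\right) \left(-214 + \frac{1}{2} \cdot \frac{1}{22} \cdot 33\right) = \left(-494 + 7\right) \left(-214 + \frac{3}{4}\right) = \left(-487\right) \left(- \frac{853}{4}\right) = \frac{415411}{4}$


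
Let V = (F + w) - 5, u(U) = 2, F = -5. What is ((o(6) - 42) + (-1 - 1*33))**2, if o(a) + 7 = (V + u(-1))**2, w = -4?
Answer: 3721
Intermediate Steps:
V = -14 (V = (-5 - 4) - 5 = -9 - 5 = -14)
o(a) = 137 (o(a) = -7 + (-14 + 2)**2 = -7 + (-12)**2 = -7 + 144 = 137)
((o(6) - 42) + (-1 - 1*33))**2 = ((137 - 42) + (-1 - 1*33))**2 = (95 + (-1 - 33))**2 = (95 - 34)**2 = 61**2 = 3721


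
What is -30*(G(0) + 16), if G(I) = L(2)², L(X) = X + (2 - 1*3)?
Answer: -510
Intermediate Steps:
L(X) = -1 + X (L(X) = X + (2 - 3) = X - 1 = -1 + X)
G(I) = 1 (G(I) = (-1 + 2)² = 1² = 1)
-30*(G(0) + 16) = -30*(1 + 16) = -30*17 = -510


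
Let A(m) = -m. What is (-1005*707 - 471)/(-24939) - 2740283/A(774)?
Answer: 46959943/13158 ≈ 3568.9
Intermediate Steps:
(-1005*707 - 471)/(-24939) - 2740283/A(774) = (-1005*707 - 471)/(-24939) - 2740283/((-1*774)) = (-710535 - 471)*(-1/24939) - 2740283/(-774) = -711006*(-1/24939) - 2740283*(-1/774) = 1454/51 + 2740283/774 = 46959943/13158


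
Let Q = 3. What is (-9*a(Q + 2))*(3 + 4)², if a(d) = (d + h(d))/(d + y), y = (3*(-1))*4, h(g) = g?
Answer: 630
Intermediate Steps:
y = -12 (y = -3*4 = -12)
a(d) = 2*d/(-12 + d) (a(d) = (d + d)/(d - 12) = (2*d)/(-12 + d) = 2*d/(-12 + d))
(-9*a(Q + 2))*(3 + 4)² = (-18*(3 + 2)/(-12 + (3 + 2)))*(3 + 4)² = -18*5/(-12 + 5)*7² = -18*5/(-7)*49 = -18*5*(-1)/7*49 = -9*(-10/7)*49 = (90/7)*49 = 630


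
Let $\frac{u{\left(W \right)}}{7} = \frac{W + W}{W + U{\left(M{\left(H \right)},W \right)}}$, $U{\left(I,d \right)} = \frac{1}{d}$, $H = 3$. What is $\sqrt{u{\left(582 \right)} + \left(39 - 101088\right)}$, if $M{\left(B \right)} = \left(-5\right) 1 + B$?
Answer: $\frac{i \sqrt{463688516190561}}{67745} \approx 317.86 i$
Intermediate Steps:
$M{\left(B \right)} = -5 + B$
$u{\left(W \right)} = \frac{14 W}{W + \frac{1}{W}}$ ($u{\left(W \right)} = 7 \frac{W + W}{W + \frac{1}{W}} = 7 \frac{2 W}{W + \frac{1}{W}} = \frac{14 W}{W + \frac{1}{W}}$)
$\sqrt{u{\left(582 \right)} + \left(39 - 101088\right)} = \sqrt{\frac{14 \cdot 582^{2}}{1 + 582^{2}} + \left(39 - 101088\right)} = \sqrt{14 \cdot 338724 \frac{1}{1 + 338724} + \left(39 - 101088\right)} = \sqrt{14 \cdot 338724 \cdot \frac{1}{338725} - 101049} = \sqrt{\frac{4742136}{338725} - 101049} = \sqrt{- \frac{34223080389}{338725}} = \frac{i \sqrt{463688516190561}}{67745}$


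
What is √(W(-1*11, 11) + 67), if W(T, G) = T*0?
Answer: √67 ≈ 8.1853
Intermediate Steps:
W(T, G) = 0
√(W(-1*11, 11) + 67) = √(0 + 67) = √67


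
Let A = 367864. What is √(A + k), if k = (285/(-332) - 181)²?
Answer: √44192823665/332 ≈ 633.20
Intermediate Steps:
k = 3645382129/110224 (k = (285*(-1/332) - 181)² = (-285/332 - 181)² = (-60377/332)² = 3645382129/110224 ≈ 33073.)
√(A + k) = √(367864 + 3645382129/110224) = √(44192823665/110224) = √44192823665/332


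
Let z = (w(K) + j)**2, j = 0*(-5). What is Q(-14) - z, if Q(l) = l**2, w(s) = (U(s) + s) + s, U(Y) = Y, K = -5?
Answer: -29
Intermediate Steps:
w(s) = 3*s (w(s) = (s + s) + s = 2*s + s = 3*s)
j = 0
z = 225 (z = (3*(-5) + 0)**2 = (-15 + 0)**2 = (-15)**2 = 225)
Q(-14) - z = (-14)**2 - 1*225 = 196 - 225 = -29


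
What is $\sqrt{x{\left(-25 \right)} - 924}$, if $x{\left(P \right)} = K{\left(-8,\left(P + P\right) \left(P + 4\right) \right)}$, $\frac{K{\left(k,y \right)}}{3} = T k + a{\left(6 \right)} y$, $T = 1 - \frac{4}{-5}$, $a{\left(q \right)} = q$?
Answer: $\frac{8 \sqrt{7005}}{5} \approx 133.91$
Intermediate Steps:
$T = \frac{9}{5}$ ($T = 1 - - \frac{4}{5} = 1 + \frac{4}{5} = \frac{9}{5} \approx 1.8$)
$K{\left(k,y \right)} = 18 y + \frac{27 k}{5}$ ($K{\left(k,y \right)} = 3 \left(\frac{9 k}{5} + 6 y\right) = 3 \left(6 y + \frac{9 k}{5}\right) = 18 y + \frac{27 k}{5}$)
$x{\left(P \right)} = - \frac{216}{5} + 36 P \left(4 + P\right)$ ($x{\left(P \right)} = 18 \left(P + P\right) \left(P + 4\right) + \frac{27}{5} \left(-8\right) = 18 \cdot 2 P \left(4 + P\right) - \frac{216}{5} = 36 P \left(4 + P\right) - \frac{216}{5} = - \frac{216}{5} + 36 P \left(4 + P\right)$)
$\sqrt{x{\left(-25 \right)} - 924} = \sqrt{\left(- \frac{216}{5} + 36 \left(-25\right) \left(4 - 25\right)\right) - 924} = \sqrt{\left(- \frac{216}{5} + 36 \left(-25\right) \left(-21\right)\right) - 924} = \sqrt{\left(- \frac{216}{5} + 18900\right) - 924} = \sqrt{\frac{94284}{5} - 924} = \sqrt{\frac{89664}{5}} = \frac{8 \sqrt{7005}}{5}$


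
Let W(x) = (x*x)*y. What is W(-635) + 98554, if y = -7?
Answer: -2724021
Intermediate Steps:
W(x) = -7*x**2 (W(x) = (x*x)*(-7) = x**2*(-7) = -7*x**2)
W(-635) + 98554 = -7*(-635)**2 + 98554 = -7*403225 + 98554 = -2822575 + 98554 = -2724021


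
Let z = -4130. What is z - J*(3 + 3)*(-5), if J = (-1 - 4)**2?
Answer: -3380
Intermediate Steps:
J = 25 (J = (-5)**2 = 25)
z - J*(3 + 3)*(-5) = -4130 - 25*(3 + 3)*(-5) = -4130 - 25*6*(-5) = -4130 - 25*(-30) = -4130 - 1*(-750) = -4130 + 750 = -3380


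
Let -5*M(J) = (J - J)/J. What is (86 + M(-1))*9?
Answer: 774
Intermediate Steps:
M(J) = 0 (M(J) = -(J - J)/(5*J) = -0/J = -⅕*0 = 0)
(86 + M(-1))*9 = (86 + 0)*9 = 86*9 = 774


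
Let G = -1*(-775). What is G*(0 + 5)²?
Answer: 19375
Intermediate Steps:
G = 775
G*(0 + 5)² = 775*(0 + 5)² = 775*5² = 775*25 = 19375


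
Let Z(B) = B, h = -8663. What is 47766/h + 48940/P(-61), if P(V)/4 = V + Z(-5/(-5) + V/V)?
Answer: -108809999/511117 ≈ -212.89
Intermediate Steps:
P(V) = 8 + 4*V (P(V) = 4*(V + (-5/(-5) + V/V)) = 4*(V + (-5*(-1/5) + 1)) = 4*(V + (1 + 1)) = 4*(V + 2) = 4*(2 + V) = 8 + 4*V)
47766/h + 48940/P(-61) = 47766/(-8663) + 48940/(8 + 4*(-61)) = 47766*(-1/8663) + 48940/(8 - 244) = -47766/8663 + 48940/(-236) = -47766/8663 + 48940*(-1/236) = -47766/8663 - 12235/59 = -108809999/511117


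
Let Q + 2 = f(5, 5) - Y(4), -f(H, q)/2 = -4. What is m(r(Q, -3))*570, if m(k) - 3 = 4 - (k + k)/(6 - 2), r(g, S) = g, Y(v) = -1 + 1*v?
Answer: 3135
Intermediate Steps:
f(H, q) = 8 (f(H, q) = -2*(-4) = 8)
Y(v) = -1 + v
Q = 3 (Q = -2 + (8 - (-1 + 4)) = -2 + (8 - 1*3) = -2 + (8 - 3) = -2 + 5 = 3)
m(k) = 7 - k/2 (m(k) = 3 + (4 - (k + k)/(6 - 2)) = 3 + (4 - 2*k/4) = 3 + (4 - k/2) = 7 - k/2)
m(r(Q, -3))*570 = (7 - ½*3)*570 = (7 - 3/2)*570 = (11/2)*570 = 3135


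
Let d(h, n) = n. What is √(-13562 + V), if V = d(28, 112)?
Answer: 5*I*√538 ≈ 115.97*I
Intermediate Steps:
V = 112
√(-13562 + V) = √(-13562 + 112) = √(-13450) = 5*I*√538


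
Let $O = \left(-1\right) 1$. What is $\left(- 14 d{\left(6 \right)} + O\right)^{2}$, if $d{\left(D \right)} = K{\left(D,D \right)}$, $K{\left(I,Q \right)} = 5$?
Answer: $5041$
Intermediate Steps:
$d{\left(D \right)} = 5$
$O = -1$
$\left(- 14 d{\left(6 \right)} + O\right)^{2} = \left(\left(-14\right) 5 - 1\right)^{2} = \left(-70 - 1\right)^{2} = \left(-71\right)^{2} = 5041$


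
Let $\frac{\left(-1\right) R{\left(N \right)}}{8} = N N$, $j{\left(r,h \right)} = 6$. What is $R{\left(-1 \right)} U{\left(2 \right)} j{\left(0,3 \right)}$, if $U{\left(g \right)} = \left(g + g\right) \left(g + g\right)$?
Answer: $-768$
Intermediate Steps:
$U{\left(g \right)} = 4 g^{2}$ ($U{\left(g \right)} = 2 g 2 g = 4 g^{2}$)
$R{\left(N \right)} = - 8 N^{2}$ ($R{\left(N \right)} = - 8 N N = - 8 N^{2}$)
$R{\left(-1 \right)} U{\left(2 \right)} j{\left(0,3 \right)} = - 8 \left(-1\right)^{2} \cdot 4 \cdot 2^{2} \cdot 6 = \left(-8\right) 1 \cdot 4 \cdot 4 \cdot 6 = \left(-8\right) 16 \cdot 6 = \left(-128\right) 6 = -768$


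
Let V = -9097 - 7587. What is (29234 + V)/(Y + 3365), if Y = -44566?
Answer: -12550/41201 ≈ -0.30460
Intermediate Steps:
V = -16684
(29234 + V)/(Y + 3365) = (29234 - 16684)/(-44566 + 3365) = 12550/(-41201) = 12550*(-1/41201) = -12550/41201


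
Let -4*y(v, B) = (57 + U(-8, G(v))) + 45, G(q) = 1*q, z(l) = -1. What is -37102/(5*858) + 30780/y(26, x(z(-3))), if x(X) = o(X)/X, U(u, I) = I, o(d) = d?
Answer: -1281091/1320 ≈ -970.52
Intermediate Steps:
G(q) = q
x(X) = 1 (x(X) = X/X = 1)
y(v, B) = -51/2 - v/4 (y(v, B) = -((57 + v) + 45)/4 = -(102 + v)/4 = -51/2 - v/4)
-37102/(5*858) + 30780/y(26, x(z(-3))) = -37102/(5*858) + 30780/(-51/2 - 1/4*26) = -37102/4290 + 30780/(-51/2 - 13/2) = -37102*1/4290 + 30780/(-32) = -1427/165 + 30780*(-1/32) = -1427/165 - 7695/8 = -1281091/1320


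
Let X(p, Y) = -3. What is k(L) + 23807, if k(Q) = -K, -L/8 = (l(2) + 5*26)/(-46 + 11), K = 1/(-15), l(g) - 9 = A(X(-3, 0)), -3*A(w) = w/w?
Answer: 357106/15 ≈ 23807.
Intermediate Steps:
A(w) = -⅓ (A(w) = -w/(3*w) = -⅓*1 = -⅓)
l(g) = 26/3 (l(g) = 9 - ⅓ = 26/3)
K = -1/15 ≈ -0.066667
L = 3328/105 (L = -8*(26/3 + 5*26)/(-46 + 11) = -8*(26/3 + 130)/(-35) = -3328*(-1)/(3*35) = -8*(-416/105) = 3328/105 ≈ 31.695)
k(Q) = 1/15 (k(Q) = -1*(-1/15) = 1/15)
k(L) + 23807 = 1/15 + 23807 = 357106/15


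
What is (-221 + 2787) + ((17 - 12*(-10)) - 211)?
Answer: 2492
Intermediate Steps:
(-221 + 2787) + ((17 - 12*(-10)) - 211) = 2566 + ((17 + 120) - 211) = 2566 + (137 - 211) = 2566 - 74 = 2492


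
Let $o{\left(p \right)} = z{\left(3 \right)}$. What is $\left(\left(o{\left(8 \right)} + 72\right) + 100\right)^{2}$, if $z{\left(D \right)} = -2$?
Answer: $28900$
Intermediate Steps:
$o{\left(p \right)} = -2$
$\left(\left(o{\left(8 \right)} + 72\right) + 100\right)^{2} = \left(\left(-2 + 72\right) + 100\right)^{2} = \left(70 + 100\right)^{2} = 170^{2} = 28900$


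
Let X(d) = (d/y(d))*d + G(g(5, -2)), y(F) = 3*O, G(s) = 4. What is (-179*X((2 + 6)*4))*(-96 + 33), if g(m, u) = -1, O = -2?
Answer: -1879500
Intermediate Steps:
y(F) = -6 (y(F) = 3*(-2) = -6)
X(d) = 4 - d²/6 (X(d) = (d/(-6))*d + 4 = (d*(-⅙))*d + 4 = (-d/6)*d + 4 = -d²/6 + 4 = 4 - d²/6)
(-179*X((2 + 6)*4))*(-96 + 33) = (-179*(4 - 16*(2 + 6)²/6))*(-96 + 33) = -179*(4 - (8*4)²/6)*(-63) = -179*(4 - ⅙*32²)*(-63) = -179*(4 - ⅙*1024)*(-63) = -179*(4 - 512/3)*(-63) = -179*(-500/3)*(-63) = (89500/3)*(-63) = -1879500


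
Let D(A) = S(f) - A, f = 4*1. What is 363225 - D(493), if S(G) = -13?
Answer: 363731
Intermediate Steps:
f = 4
D(A) = -13 - A
363225 - D(493) = 363225 - (-13 - 1*493) = 363225 - (-13 - 493) = 363225 - 1*(-506) = 363225 + 506 = 363731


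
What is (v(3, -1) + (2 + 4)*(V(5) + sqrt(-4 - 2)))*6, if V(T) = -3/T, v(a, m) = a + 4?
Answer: 102/5 + 36*I*sqrt(6) ≈ 20.4 + 88.182*I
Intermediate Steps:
v(a, m) = 4 + a
(v(3, -1) + (2 + 4)*(V(5) + sqrt(-4 - 2)))*6 = ((4 + 3) + (2 + 4)*(-3/5 + sqrt(-4 - 2)))*6 = (7 + 6*(-3*1/5 + sqrt(-6)))*6 = (7 + 6*(-3/5 + I*sqrt(6)))*6 = (7 + (-18/5 + 6*I*sqrt(6)))*6 = (17/5 + 6*I*sqrt(6))*6 = 102/5 + 36*I*sqrt(6)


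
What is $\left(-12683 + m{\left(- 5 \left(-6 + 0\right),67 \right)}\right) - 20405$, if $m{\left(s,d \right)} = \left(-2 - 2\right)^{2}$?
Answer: $-33072$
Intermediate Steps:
$m{\left(s,d \right)} = 16$ ($m{\left(s,d \right)} = \left(-4\right)^{2} = 16$)
$\left(-12683 + m{\left(- 5 \left(-6 + 0\right),67 \right)}\right) - 20405 = \left(-12683 + 16\right) - 20405 = -12667 - 20405 = -33072$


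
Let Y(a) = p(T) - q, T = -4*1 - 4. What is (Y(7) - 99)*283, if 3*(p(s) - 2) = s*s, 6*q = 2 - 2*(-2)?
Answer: -65090/3 ≈ -21697.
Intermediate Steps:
T = -8 (T = -4 - 4 = -8)
q = 1 (q = (2 - 2*(-2))/6 = (2 + 4)/6 = (1/6)*6 = 1)
p(s) = 2 + s**2/3 (p(s) = 2 + (s*s)/3 = 2 + s**2/3)
Y(a) = 67/3 (Y(a) = (2 + (1/3)*(-8)**2) - 1*1 = (2 + (1/3)*64) - 1 = (2 + 64/3) - 1 = 70/3 - 1 = 67/3)
(Y(7) - 99)*283 = (67/3 - 99)*283 = -230/3*283 = -65090/3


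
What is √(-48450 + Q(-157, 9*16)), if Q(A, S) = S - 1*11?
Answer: I*√48317 ≈ 219.81*I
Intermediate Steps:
Q(A, S) = -11 + S (Q(A, S) = S - 11 = -11 + S)
√(-48450 + Q(-157, 9*16)) = √(-48450 + (-11 + 9*16)) = √(-48450 + (-11 + 144)) = √(-48450 + 133) = √(-48317) = I*√48317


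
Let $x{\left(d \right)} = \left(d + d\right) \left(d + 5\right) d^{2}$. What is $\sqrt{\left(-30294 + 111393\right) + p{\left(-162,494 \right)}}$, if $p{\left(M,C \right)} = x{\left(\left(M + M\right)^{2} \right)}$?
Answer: $3 \sqrt{26987847834111427379} \approx 1.5585 \cdot 10^{10}$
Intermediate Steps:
$x{\left(d \right)} = 2 d^{3} \left(5 + d\right)$ ($x{\left(d \right)} = 2 d \left(5 + d\right) d^{2} = 2 d^{3} \left(5 + d\right)$)
$p{\left(M,C \right)} = 128 M^{6} \left(5 + 4 M^{2}\right)$ ($p{\left(M,C \right)} = 2 \left(\left(M + M\right)^{2}\right)^{3} \left(5 + \left(M + M\right)^{2}\right) = 2 \left(\left(2 M\right)^{2}\right)^{3} \left(5 + \left(2 M\right)^{2}\right) = 2 \left(4 M^{2}\right)^{3} \left(5 + 4 M^{2}\right) = 2 \cdot 64 M^{6} \left(5 + 4 M^{2}\right) = 128 M^{6} \left(5 + 4 M^{2}\right)$)
$\sqrt{\left(-30294 + 111393\right) + p{\left(-162,494 \right)}} = \sqrt{\left(-30294 + 111393\right) + \left(-162\right)^{6} \left(640 + 512 \left(-162\right)^{2}\right)} = \sqrt{81099 + 18075490334784 \left(640 + 512 \cdot 26244\right)} = \sqrt{81099 + 18075490334784 \left(640 + 13436928\right)} = \sqrt{81099 + 18075490334784 \cdot 13437568} = \sqrt{81099 + 242890630507002765312} = \sqrt{242890630507002846411} = 3 \sqrt{26987847834111427379}$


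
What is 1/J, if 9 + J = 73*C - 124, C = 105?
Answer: 1/7532 ≈ 0.00013277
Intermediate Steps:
J = 7532 (J = -9 + (73*105 - 124) = -9 + (7665 - 124) = -9 + 7541 = 7532)
1/J = 1/7532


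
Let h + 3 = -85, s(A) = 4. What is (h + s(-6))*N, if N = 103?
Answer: -8652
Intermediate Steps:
h = -88 (h = -3 - 85 = -88)
(h + s(-6))*N = (-88 + 4)*103 = -84*103 = -8652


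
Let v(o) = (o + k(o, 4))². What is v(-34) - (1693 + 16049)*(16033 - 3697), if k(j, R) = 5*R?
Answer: -218865116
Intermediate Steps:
v(o) = (20 + o)² (v(o) = (o + 5*4)² = (o + 20)² = (20 + o)²)
v(-34) - (1693 + 16049)*(16033 - 3697) = (20 - 34)² - (1693 + 16049)*(16033 - 3697) = (-14)² - 17742*12336 = 196 - 1*218865312 = 196 - 218865312 = -218865116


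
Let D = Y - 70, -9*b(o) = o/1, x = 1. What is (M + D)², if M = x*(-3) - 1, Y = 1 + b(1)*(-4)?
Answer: 426409/81 ≈ 5264.3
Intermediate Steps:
b(o) = -o/9 (b(o) = -o/(9*1) = -o/9)
Y = 13/9 (Y = 1 - ⅑*1*(-4) = 1 - ⅑*(-4) = 1 + 4/9 = 13/9 ≈ 1.4444)
M = -4 (M = 1*(-3) - 1 = -3 - 1 = -4)
D = -617/9 (D = 13/9 - 70 = -617/9 ≈ -68.556)
(M + D)² = (-4 - 617/9)² = (-653/9)² = 426409/81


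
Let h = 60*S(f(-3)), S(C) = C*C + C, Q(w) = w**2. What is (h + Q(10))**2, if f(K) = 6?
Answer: 6864400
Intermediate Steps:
S(C) = C + C**2 (S(C) = C**2 + C = C + C**2)
h = 2520 (h = 60*(6*(1 + 6)) = 60*(6*7) = 60*42 = 2520)
(h + Q(10))**2 = (2520 + 10**2)**2 = (2520 + 100)**2 = 2620**2 = 6864400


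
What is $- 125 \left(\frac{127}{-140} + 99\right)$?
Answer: $- \frac{343325}{28} \approx -12262.0$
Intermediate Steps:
$- 125 \left(\frac{127}{-140} + 99\right) = - 125 \left(127 \left(- \frac{1}{140}\right) + 99\right) = - 125 \left(- \frac{127}{140} + 99\right) = \left(-125\right) \frac{13733}{140} = - \frac{343325}{28}$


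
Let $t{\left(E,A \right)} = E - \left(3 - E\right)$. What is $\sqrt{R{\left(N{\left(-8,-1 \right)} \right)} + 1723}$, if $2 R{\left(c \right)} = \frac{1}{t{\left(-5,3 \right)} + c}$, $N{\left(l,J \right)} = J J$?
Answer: $\frac{\sqrt{248106}}{12} \approx 41.509$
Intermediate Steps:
$t{\left(E,A \right)} = -3 + 2 E$ ($t{\left(E,A \right)} = E + \left(-3 + E\right) = -3 + 2 E$)
$N{\left(l,J \right)} = J^{2}$
$R{\left(c \right)} = \frac{1}{2 \left(-13 + c\right)}$ ($R{\left(c \right)} = \frac{1}{2 \left(\left(-3 + 2 \left(-5\right)\right) + c\right)} = \frac{1}{2 \left(\left(-3 - 10\right) + c\right)} = \frac{1}{2 \left(-13 + c\right)}$)
$\sqrt{R{\left(N{\left(-8,-1 \right)} \right)} + 1723} = \sqrt{\frac{1}{2 \left(-13 + \left(-1\right)^{2}\right)} + 1723} = \sqrt{\frac{1}{2 \left(-13 + 1\right)} + 1723} = \sqrt{\frac{1}{2 \left(-12\right)} + 1723} = \sqrt{\frac{1}{2} \left(- \frac{1}{12}\right) + 1723} = \sqrt{- \frac{1}{24} + 1723} = \sqrt{\frac{41351}{24}} = \frac{\sqrt{248106}}{12}$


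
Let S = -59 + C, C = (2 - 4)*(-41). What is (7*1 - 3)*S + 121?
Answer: 213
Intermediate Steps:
C = 82 (C = -2*(-41) = 82)
S = 23 (S = -59 + 82 = 23)
(7*1 - 3)*S + 121 = (7*1 - 3)*23 + 121 = (7 - 3)*23 + 121 = 4*23 + 121 = 92 + 121 = 213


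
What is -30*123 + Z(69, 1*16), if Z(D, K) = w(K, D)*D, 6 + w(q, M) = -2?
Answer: -4242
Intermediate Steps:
w(q, M) = -8 (w(q, M) = -6 - 2 = -8)
Z(D, K) = -8*D
-30*123 + Z(69, 1*16) = -30*123 - 8*69 = -3690 - 552 = -4242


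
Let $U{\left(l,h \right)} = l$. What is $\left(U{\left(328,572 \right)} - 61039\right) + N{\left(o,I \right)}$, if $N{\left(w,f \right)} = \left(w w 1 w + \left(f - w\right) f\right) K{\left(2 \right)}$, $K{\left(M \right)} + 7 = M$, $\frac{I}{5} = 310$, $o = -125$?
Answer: $-3276336$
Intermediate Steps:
$I = 1550$ ($I = 5 \cdot 310 = 1550$)
$K{\left(M \right)} = -7 + M$
$N{\left(w,f \right)} = - 5 w^{3} - 5 f \left(f - w\right)$ ($N{\left(w,f \right)} = \left(w w 1 w + \left(f - w\right) f\right) \left(-7 + 2\right) = \left(w^{2} \cdot 1 w + f \left(f - w\right)\right) \left(-5\right) = \left(w^{2} w + f \left(f - w\right)\right) \left(-5\right) = \left(w^{3} + f \left(f - w\right)\right) \left(-5\right) = - 5 w^{3} - 5 f \left(f - w\right)$)
$\left(U{\left(328,572 \right)} - 61039\right) + N{\left(o,I \right)} = \left(328 - 61039\right) - \left(-9765625 + 968750 + 12012500\right) = -60711 - 3215625 = -3276336$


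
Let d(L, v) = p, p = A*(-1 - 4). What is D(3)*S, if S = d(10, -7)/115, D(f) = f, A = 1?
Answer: -3/23 ≈ -0.13043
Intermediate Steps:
p = -5 (p = 1*(-1 - 4) = 1*(-5) = -5)
d(L, v) = -5
S = -1/23 (S = -5/115 = -5*1/115 = -1/23 ≈ -0.043478)
D(3)*S = 3*(-1/23) = -3/23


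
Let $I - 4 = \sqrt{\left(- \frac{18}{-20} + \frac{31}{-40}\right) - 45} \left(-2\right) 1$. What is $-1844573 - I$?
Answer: $-1844577 + \frac{i \sqrt{718}}{2} \approx -1.8446 \cdot 10^{6} + 13.398 i$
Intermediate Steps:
$I = 4 - \frac{i \sqrt{718}}{2}$ ($I = 4 + \sqrt{\left(- \frac{18}{-20} + \frac{31}{-40}\right) - 45} \left(-2\right) 1 = 4 + \sqrt{\left(\left(-18\right) \left(- \frac{1}{20}\right) + 31 \left(- \frac{1}{40}\right)\right) - 45} \left(-2\right) 1 = 4 + \sqrt{\left(\frac{9}{10} - \frac{31}{40}\right) - 45} \left(-2\right) 1 = 4 + \sqrt{\frac{1}{8} - 45} \left(-2\right) 1 = 4 + \sqrt{- \frac{359}{8}} \left(-2\right) 1 = 4 + \frac{i \sqrt{718}}{4} \left(-2\right) 1 = 4 + - \frac{i \sqrt{718}}{2} \cdot 1 = 4 - \frac{i \sqrt{718}}{2} \approx 4.0 - 13.398 i$)
$-1844573 - I = -1844573 - \left(4 - \frac{i \sqrt{718}}{2}\right) = -1844577 + \frac{i \sqrt{718}}{2}$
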